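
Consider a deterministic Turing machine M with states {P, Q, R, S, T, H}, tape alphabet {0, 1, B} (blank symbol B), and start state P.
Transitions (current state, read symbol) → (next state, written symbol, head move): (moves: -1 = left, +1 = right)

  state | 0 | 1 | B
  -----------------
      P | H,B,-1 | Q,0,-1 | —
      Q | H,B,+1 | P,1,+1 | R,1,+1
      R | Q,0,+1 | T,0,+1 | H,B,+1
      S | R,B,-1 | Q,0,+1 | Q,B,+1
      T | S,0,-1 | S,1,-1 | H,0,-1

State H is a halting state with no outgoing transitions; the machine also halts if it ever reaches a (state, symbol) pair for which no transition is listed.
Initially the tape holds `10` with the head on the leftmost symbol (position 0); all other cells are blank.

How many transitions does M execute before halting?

P | B[1]0B   read 1 → write 0, move -1, go to Q
Q | [B]00B   read B → write 1, move +1, go to R
R | 1[0]0B   read 0 → write 0, move +1, go to Q
Q | 10[0]B   read 0 → write B, move +1, go to H
H | 10B[B]
M halts after 4 transitions.

4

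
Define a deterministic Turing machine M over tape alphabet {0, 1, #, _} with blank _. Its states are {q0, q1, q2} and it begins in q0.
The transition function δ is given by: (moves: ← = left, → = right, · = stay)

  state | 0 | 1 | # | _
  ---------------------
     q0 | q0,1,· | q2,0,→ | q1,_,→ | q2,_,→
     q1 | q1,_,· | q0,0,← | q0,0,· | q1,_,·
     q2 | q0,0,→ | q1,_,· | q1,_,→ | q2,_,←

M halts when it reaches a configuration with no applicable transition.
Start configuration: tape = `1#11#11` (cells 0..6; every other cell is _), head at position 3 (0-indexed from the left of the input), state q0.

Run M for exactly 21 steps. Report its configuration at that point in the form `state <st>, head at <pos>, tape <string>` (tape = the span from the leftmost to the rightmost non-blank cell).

q0 | 1#1[1]#11__   read 1 → write 0, move →, go to q2
q2 | 1#10[#]11__   read # → write _, move →, go to q1
q1 | 1#10_[1]1__   read 1 → write 0, move ←, go to q0
q0 | 1#10[_]01__   read _ → write _, move →, go to q2
q2 | 1#10_[0]1__   read 0 → write 0, move →, go to q0
q0 | 1#10_0[1]__   read 1 → write 0, move →, go to q2
q2 | 1#10_00[_]_   read _ → write _, move ←, go to q2
q2 | 1#10_0[0]__   read 0 → write 0, move →, go to q0
q0 | 1#10_00[_]_   read _ → write _, move →, go to q2
q2 | 1#10_00_[_]   read _ → write _, move ←, go to q2
q2 | 1#10_00[_]_   read _ → write _, move ←, go to q2
q2 | 1#10_0[0]__   read 0 → write 0, move →, go to q0
q0 | 1#10_00[_]_   read _ → write _, move →, go to q2
q2 | 1#10_00_[_]   read _ → write _, move ←, go to q2
q2 | 1#10_00[_]_   read _ → write _, move ←, go to q2
q2 | 1#10_0[0]__   read 0 → write 0, move →, go to q0
q0 | 1#10_00[_]_   read _ → write _, move →, go to q2
q2 | 1#10_00_[_]   read _ → write _, move ←, go to q2
q2 | 1#10_00[_]_   read _ → write _, move ←, go to q2
q2 | 1#10_0[0]__   read 0 → write 0, move →, go to q0
q0 | 1#10_00[_]_   read _ → write _, move →, go to q2
q2 | 1#10_00_[_]
After 21 steps: state q2, head at 8, tape 1#10_00.

state q2, head at 8, tape 1#10_00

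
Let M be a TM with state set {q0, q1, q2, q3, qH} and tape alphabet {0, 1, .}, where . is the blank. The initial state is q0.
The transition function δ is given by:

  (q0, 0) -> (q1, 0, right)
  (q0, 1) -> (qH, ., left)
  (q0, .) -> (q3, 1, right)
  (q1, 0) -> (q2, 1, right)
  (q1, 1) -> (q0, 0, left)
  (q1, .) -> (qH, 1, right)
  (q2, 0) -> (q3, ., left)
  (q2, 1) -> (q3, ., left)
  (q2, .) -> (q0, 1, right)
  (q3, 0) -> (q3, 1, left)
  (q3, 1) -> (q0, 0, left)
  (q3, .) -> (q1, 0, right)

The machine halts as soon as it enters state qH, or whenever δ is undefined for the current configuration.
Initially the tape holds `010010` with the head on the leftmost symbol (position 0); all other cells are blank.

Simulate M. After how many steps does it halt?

q0 | [0]10010....   read 0 → write 0, move right, go to q1
q1 | 0[1]0010....   read 1 → write 0, move left, go to q0
q0 | [0]00010....   read 0 → write 0, move right, go to q1
q1 | 0[0]0010....   read 0 → write 1, move right, go to q2
q2 | 01[0]010....   read 0 → write ., move left, go to q3
q3 | 0[1].010....   read 1 → write 0, move left, go to q0
q0 | [0]0.010....   read 0 → write 0, move right, go to q1
q1 | 0[0].010....   read 0 → write 1, move right, go to q2
q2 | 01[.]010....   read . → write 1, move right, go to q0
q0 | 011[0]10....   read 0 → write 0, move right, go to q1
q1 | 0110[1]0....   read 1 → write 0, move left, go to q0
q0 | 011[0]00....   read 0 → write 0, move right, go to q1
q1 | 0110[0]0....   read 0 → write 1, move right, go to q2
q2 | 01101[0]....   read 0 → write ., move left, go to q3
q3 | 0110[1].....   read 1 → write 0, move left, go to q0
q0 | 011[0]0.....   read 0 → write 0, move right, go to q1
q1 | 0110[0].....   read 0 → write 1, move right, go to q2
q2 | 01101[.]....   read . → write 1, move right, go to q0
q0 | 011011[.]...   read . → write 1, move right, go to q3
q3 | 0110111[.]..   read . → write 0, move right, go to q1
q1 | 01101110[.].   read . → write 1, move right, go to qH
qH | 011011101[.]
M halts after 21 transitions.

21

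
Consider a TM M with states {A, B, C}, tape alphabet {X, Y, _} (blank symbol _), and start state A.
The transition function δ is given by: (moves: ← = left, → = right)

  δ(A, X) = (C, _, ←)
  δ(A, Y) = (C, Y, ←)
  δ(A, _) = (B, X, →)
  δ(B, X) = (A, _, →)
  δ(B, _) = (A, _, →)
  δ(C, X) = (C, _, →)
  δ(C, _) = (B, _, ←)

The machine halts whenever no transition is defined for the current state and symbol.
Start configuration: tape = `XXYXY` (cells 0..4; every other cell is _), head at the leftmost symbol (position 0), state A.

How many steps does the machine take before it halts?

14

state=A head=0 tape=__[X]XYXY   (A,X)→(C,_,←)
state=C head=-1 tape=_[_]_XYXY   (C,_)→(B,_,←)
state=B head=-2 tape=[_]__XYXY   (B,_)→(A,_,→)
state=A head=-1 tape=_[_]_XYXY   (A,_)→(B,X,→)
state=B head=0 tape=_X[_]XYXY   (B,_)→(A,_,→)
state=A head=1 tape=_X_[X]YXY   (A,X)→(C,_,←)
state=C head=0 tape=_X[_]_YXY   (C,_)→(B,_,←)
state=B head=-1 tape=_[X]__YXY   (B,X)→(A,_,→)
state=A head=0 tape=__[_]_YXY   (A,_)→(B,X,→)
state=B head=1 tape=__X[_]YXY   (B,_)→(A,_,→)
state=A head=2 tape=__X_[Y]XY   (A,Y)→(C,Y,←)
state=C head=1 tape=__X[_]YXY   (C,_)→(B,_,←)
state=B head=0 tape=__[X]_YXY   (B,X)→(A,_,→)
state=A head=1 tape=___[_]YXY   (A,_)→(B,X,→)
state=B head=2 tape=___X[Y]XY
M halts after 14 transitions.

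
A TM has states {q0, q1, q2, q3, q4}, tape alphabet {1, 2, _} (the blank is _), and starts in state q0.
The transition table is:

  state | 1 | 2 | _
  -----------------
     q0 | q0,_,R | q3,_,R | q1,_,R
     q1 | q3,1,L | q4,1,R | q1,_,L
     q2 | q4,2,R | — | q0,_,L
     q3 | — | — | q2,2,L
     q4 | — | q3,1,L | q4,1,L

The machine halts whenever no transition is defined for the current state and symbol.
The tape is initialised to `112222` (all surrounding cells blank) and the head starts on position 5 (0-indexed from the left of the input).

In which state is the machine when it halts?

q0 | 11222[2]_   read 2 → write _, move R, go to q3
q3 | 11222_[_]   read _ → write 2, move L, go to q2
q2 | 11222[_]2   read _ → write _, move L, go to q0
q0 | 1122[2]_2   read 2 → write _, move R, go to q3
q3 | 1122_[_]2   read _ → write 2, move L, go to q2
q2 | 1122[_]22   read _ → write _, move L, go to q0
q0 | 112[2]_22   read 2 → write _, move R, go to q3
q3 | 112_[_]22   read _ → write 2, move L, go to q2
q2 | 112[_]222   read _ → write _, move L, go to q0
q0 | 11[2]_222   read 2 → write _, move R, go to q3
q3 | 11_[_]222   read _ → write 2, move L, go to q2
q2 | 11[_]2222   read _ → write _, move L, go to q0
q0 | 1[1]_2222   read 1 → write _, move R, go to q0
q0 | 1_[_]2222   read _ → write _, move R, go to q1
q1 | 1__[2]222   read 2 → write 1, move R, go to q4
q4 | 1__1[2]22   read 2 → write 1, move L, go to q3
q3 | 1__[1]122
No transition is defined for (q3, 1); M halts in state q3.

q3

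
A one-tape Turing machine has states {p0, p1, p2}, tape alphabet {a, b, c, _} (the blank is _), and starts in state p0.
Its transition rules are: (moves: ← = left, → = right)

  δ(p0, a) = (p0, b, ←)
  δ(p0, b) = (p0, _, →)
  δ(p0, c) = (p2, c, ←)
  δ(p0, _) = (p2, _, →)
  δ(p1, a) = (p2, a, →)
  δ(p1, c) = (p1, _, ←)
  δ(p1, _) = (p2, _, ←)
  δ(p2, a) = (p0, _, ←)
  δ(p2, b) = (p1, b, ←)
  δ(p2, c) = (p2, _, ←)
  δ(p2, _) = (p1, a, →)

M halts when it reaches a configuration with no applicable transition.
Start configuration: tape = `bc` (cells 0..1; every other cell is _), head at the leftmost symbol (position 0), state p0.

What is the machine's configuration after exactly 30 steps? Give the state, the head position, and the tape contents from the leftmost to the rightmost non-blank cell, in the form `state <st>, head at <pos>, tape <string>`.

state p2, head at -2, tape a_b

state=p0 head=0 tape=___[b]c_   (p0,b)→(p0,_,→)
state=p0 head=1 tape=____[c]_   (p0,c)→(p2,c,←)
state=p2 head=0 tape=___[_]c_   (p2,_)→(p1,a,→)
state=p1 head=1 tape=___a[c]_   (p1,c)→(p1,_,←)
state=p1 head=0 tape=___[a]__   (p1,a)→(p2,a,→)
state=p2 head=1 tape=___a[_]_   (p2,_)→(p1,a,→)
state=p1 head=2 tape=___aa[_]   (p1,_)→(p2,_,←)
state=p2 head=1 tape=___a[a]_   (p2,a)→(p0,_,←)
state=p0 head=0 tape=___[a]__   (p0,a)→(p0,b,←)
state=p0 head=-1 tape=__[_]b__   (p0,_)→(p2,_,→)
state=p2 head=0 tape=___[b]__   (p2,b)→(p1,b,←)
state=p1 head=-1 tape=__[_]b__   (p1,_)→(p2,_,←)
state=p2 head=-2 tape=_[_]_b__   (p2,_)→(p1,a,→)
state=p1 head=-1 tape=_a[_]b__   (p1,_)→(p2,_,←)
state=p2 head=-2 tape=_[a]_b__   (p2,a)→(p0,_,←)
state=p0 head=-3 tape=[_]__b__   (p0,_)→(p2,_,→)
state=p2 head=-2 tape=_[_]_b__   (p2,_)→(p1,a,→)
state=p1 head=-1 tape=_a[_]b__   (p1,_)→(p2,_,←)
state=p2 head=-2 tape=_[a]_b__   (p2,a)→(p0,_,←)
state=p0 head=-3 tape=[_]__b__   (p0,_)→(p2,_,→)
state=p2 head=-2 tape=_[_]_b__   (p2,_)→(p1,a,→)
state=p1 head=-1 tape=_a[_]b__   (p1,_)→(p2,_,←)
state=p2 head=-2 tape=_[a]_b__   (p2,a)→(p0,_,←)
state=p0 head=-3 tape=[_]__b__   (p0,_)→(p2,_,→)
state=p2 head=-2 tape=_[_]_b__   (p2,_)→(p1,a,→)
state=p1 head=-1 tape=_a[_]b__   (p1,_)→(p2,_,←)
state=p2 head=-2 tape=_[a]_b__   (p2,a)→(p0,_,←)
state=p0 head=-3 tape=[_]__b__   (p0,_)→(p2,_,→)
state=p2 head=-2 tape=_[_]_b__   (p2,_)→(p1,a,→)
state=p1 head=-1 tape=_a[_]b__   (p1,_)→(p2,_,←)
state=p2 head=-2 tape=_[a]_b__
After 30 steps: state p2, head at -2, tape a_b.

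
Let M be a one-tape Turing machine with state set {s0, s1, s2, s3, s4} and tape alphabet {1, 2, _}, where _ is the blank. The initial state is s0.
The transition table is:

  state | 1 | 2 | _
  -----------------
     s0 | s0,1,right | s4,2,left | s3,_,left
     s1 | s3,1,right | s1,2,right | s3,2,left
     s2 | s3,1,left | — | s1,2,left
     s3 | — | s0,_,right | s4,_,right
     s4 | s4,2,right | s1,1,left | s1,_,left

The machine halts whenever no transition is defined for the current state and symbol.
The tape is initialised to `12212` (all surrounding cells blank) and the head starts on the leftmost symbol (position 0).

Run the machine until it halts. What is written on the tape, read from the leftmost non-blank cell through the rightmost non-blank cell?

21_212

state=s0 head=0 tape=[1]2212__   (s0,1)→(s0,1,right)
state=s0 head=1 tape=1[2]212__   (s0,2)→(s4,2,left)
state=s4 head=0 tape=[1]2212__   (s4,1)→(s4,2,right)
state=s4 head=1 tape=2[2]212__   (s4,2)→(s1,1,left)
state=s1 head=0 tape=[2]1212__   (s1,2)→(s1,2,right)
state=s1 head=1 tape=2[1]212__   (s1,1)→(s3,1,right)
state=s3 head=2 tape=21[2]12__   (s3,2)→(s0,_,right)
state=s0 head=3 tape=21_[1]2__   (s0,1)→(s0,1,right)
state=s0 head=4 tape=21_1[2]__   (s0,2)→(s4,2,left)
state=s4 head=3 tape=21_[1]2__   (s4,1)→(s4,2,right)
state=s4 head=4 tape=21_2[2]__   (s4,2)→(s1,1,left)
state=s1 head=3 tape=21_[2]1__   (s1,2)→(s1,2,right)
state=s1 head=4 tape=21_2[1]__   (s1,1)→(s3,1,right)
state=s3 head=5 tape=21_21[_]_   (s3,_)→(s4,_,right)
state=s4 head=6 tape=21_21_[_]   (s4,_)→(s1,_,left)
state=s1 head=5 tape=21_21[_]_   (s1,_)→(s3,2,left)
state=s3 head=4 tape=21_2[1]2_
The non-blank tape span at halt is 21_212.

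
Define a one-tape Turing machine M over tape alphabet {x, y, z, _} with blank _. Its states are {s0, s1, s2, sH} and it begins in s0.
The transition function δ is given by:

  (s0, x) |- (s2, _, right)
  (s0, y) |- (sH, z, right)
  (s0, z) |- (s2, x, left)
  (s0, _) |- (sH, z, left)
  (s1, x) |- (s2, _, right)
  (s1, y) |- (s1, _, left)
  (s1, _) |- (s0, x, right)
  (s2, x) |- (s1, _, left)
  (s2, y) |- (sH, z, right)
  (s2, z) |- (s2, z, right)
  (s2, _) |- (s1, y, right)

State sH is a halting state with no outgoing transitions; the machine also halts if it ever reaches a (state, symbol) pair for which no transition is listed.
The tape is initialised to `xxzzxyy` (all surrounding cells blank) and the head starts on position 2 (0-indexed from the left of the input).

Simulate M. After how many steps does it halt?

s0 | xx[z]zxyy   read z → write x, move left, go to s2
s2 | x[x]xzxyy   read x → write _, move left, go to s1
s1 | [x]_xzxyy   read x → write _, move right, go to s2
s2 | _[_]xzxyy   read _ → write y, move right, go to s1
s1 | _y[x]zxyy   read x → write _, move right, go to s2
s2 | _y_[z]xyy   read z → write z, move right, go to s2
s2 | _y_z[x]yy   read x → write _, move left, go to s1
s1 | _y_[z]_yy
M halts after 7 transitions.

7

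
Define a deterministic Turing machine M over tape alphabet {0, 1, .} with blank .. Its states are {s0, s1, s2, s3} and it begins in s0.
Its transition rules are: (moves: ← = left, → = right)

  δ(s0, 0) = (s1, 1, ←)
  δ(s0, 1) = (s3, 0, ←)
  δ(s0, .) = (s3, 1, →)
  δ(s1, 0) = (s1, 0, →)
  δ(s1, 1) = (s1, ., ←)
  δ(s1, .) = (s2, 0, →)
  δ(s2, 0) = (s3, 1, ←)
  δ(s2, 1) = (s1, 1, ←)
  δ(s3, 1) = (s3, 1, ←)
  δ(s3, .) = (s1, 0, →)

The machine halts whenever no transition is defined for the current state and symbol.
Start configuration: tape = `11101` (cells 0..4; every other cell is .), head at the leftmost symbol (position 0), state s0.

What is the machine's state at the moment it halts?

s0 | .[1]1101   read 1 → write 0, move ←, go to s3
s3 | [.]01101   read . → write 0, move →, go to s1
s1 | 0[0]1101   read 0 → write 0, move →, go to s1
s1 | 00[1]101   read 1 → write ., move ←, go to s1
s1 | 0[0].101   read 0 → write 0, move →, go to s1
s1 | 00[.]101   read . → write 0, move →, go to s2
s2 | 000[1]01   read 1 → write 1, move ←, go to s1
s1 | 00[0]101   read 0 → write 0, move →, go to s1
s1 | 000[1]01   read 1 → write ., move ←, go to s1
s1 | 00[0].01   read 0 → write 0, move →, go to s1
s1 | 000[.]01   read . → write 0, move →, go to s2
s2 | 0000[0]1   read 0 → write 1, move ←, go to s3
s3 | 000[0]11
No transition is defined for (s3, 0); M halts in state s3.

s3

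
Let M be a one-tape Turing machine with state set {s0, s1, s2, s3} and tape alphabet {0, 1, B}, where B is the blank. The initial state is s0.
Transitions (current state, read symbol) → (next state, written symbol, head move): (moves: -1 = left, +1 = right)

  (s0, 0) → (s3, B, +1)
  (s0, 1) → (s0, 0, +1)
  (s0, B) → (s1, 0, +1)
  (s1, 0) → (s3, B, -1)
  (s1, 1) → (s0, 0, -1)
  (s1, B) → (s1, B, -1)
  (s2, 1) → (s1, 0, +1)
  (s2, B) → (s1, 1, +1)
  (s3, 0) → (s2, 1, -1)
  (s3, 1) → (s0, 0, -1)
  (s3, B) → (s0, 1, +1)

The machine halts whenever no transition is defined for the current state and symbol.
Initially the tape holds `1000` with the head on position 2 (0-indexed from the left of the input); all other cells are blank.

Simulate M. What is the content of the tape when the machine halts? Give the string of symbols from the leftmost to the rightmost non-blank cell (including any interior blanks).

1001

s0 | 10[0]0BBB   read 0 → write B, move +1, go to s3
s3 | 10B[0]BBB   read 0 → write 1, move -1, go to s2
s2 | 10[B]1BBB   read B → write 1, move +1, go to s1
s1 | 101[1]BBB   read 1 → write 0, move -1, go to s0
s0 | 10[1]0BBB   read 1 → write 0, move +1, go to s0
s0 | 100[0]BBB   read 0 → write B, move +1, go to s3
s3 | 100B[B]BB   read B → write 1, move +1, go to s0
s0 | 100B1[B]B   read B → write 0, move +1, go to s1
s1 | 100B10[B]   read B → write B, move -1, go to s1
s1 | 100B1[0]B   read 0 → write B, move -1, go to s3
s3 | 100B[1]BB   read 1 → write 0, move -1, go to s0
s0 | 100[B]0BB   read B → write 0, move +1, go to s1
s1 | 1000[0]BB   read 0 → write B, move -1, go to s3
s3 | 100[0]BBB   read 0 → write 1, move -1, go to s2
s2 | 10[0]1BBB
The non-blank tape span at halt is 1001.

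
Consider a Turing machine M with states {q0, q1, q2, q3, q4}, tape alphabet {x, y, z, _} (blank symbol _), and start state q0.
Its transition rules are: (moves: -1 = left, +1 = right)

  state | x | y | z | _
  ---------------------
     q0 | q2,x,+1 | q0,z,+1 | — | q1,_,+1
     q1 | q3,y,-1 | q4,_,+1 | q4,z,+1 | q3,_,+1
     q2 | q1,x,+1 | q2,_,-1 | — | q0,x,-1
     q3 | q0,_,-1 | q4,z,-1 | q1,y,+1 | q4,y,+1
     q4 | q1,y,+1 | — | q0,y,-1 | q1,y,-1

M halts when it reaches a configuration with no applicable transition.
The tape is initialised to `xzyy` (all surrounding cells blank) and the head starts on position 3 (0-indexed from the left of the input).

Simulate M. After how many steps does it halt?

6

state=q0 head=3 tape=xzy[y]____   (q0,y)→(q0,z,+1)
state=q0 head=4 tape=xzyz[_]___   (q0,_)→(q1,_,+1)
state=q1 head=5 tape=xzyz_[_]__   (q1,_)→(q3,_,+1)
state=q3 head=6 tape=xzyz__[_]_   (q3,_)→(q4,y,+1)
state=q4 head=7 tape=xzyz__y[_]   (q4,_)→(q1,y,-1)
state=q1 head=6 tape=xzyz__[y]y   (q1,y)→(q4,_,+1)
state=q4 head=7 tape=xzyz___[y]
M halts after 6 transitions.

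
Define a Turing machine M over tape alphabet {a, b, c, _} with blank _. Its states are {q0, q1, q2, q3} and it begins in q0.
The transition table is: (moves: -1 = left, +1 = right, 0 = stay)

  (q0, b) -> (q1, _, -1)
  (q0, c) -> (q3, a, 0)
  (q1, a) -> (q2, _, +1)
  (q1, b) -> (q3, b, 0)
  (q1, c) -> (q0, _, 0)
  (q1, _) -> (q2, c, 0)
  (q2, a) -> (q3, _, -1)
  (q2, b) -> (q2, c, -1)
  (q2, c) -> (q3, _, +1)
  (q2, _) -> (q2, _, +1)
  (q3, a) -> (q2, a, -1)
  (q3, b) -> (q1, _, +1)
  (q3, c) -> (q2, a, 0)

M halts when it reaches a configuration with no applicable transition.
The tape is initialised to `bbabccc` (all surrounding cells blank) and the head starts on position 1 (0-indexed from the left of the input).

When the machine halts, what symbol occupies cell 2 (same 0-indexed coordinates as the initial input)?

_

state=q0 head=1 tape=b[b]abccc   (q0,b)→(q1,_,-1)
state=q1 head=0 tape=[b]_abccc   (q1,b)→(q3,b,0)
state=q3 head=0 tape=[b]_abccc   (q3,b)→(q1,_,+1)
state=q1 head=1 tape=_[_]abccc   (q1,_)→(q2,c,0)
state=q2 head=1 tape=_[c]abccc   (q2,c)→(q3,_,+1)
state=q3 head=2 tape=__[a]bccc   (q3,a)→(q2,a,-1)
state=q2 head=1 tape=_[_]abccc   (q2,_)→(q2,_,+1)
state=q2 head=2 tape=__[a]bccc   (q2,a)→(q3,_,-1)
state=q3 head=1 tape=_[_]_bccc
Cell 2 holds _ when M halts.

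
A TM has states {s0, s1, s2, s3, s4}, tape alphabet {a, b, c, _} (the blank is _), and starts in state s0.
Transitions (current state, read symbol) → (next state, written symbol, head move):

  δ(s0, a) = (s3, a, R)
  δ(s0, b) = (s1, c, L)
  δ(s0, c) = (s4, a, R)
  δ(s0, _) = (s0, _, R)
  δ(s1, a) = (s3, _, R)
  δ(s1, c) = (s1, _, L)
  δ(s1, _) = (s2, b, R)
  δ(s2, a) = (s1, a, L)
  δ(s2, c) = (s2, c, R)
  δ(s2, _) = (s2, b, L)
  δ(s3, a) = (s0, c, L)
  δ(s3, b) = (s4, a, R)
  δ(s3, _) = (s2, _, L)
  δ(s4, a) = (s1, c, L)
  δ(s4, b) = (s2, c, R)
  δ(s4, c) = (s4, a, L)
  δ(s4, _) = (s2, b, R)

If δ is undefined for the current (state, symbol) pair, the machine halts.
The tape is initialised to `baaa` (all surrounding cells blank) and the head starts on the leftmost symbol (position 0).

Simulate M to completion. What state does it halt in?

s0 | _[b]aaa   read b → write c, move L, go to s1
s1 | [_]caaa   read _ → write b, move R, go to s2
s2 | b[c]aaa   read c → write c, move R, go to s2
s2 | bc[a]aa   read a → write a, move L, go to s1
s1 | b[c]aaa   read c → write _, move L, go to s1
s1 | [b]_aaa
No transition is defined for (s1, b); M halts in state s1.

s1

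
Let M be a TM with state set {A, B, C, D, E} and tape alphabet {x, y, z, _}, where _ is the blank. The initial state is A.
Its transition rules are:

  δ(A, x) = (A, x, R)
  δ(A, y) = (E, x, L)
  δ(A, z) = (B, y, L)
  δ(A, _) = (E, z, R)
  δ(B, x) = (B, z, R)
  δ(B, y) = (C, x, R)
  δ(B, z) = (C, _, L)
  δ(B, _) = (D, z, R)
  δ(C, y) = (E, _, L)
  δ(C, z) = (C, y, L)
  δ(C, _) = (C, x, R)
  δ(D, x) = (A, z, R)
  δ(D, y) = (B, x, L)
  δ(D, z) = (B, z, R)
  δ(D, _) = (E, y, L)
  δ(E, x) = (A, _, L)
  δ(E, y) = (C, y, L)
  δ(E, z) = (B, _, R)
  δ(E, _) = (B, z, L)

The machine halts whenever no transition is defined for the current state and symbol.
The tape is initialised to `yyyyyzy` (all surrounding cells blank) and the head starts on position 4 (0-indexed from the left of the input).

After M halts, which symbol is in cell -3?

A | _____yyyy[y]zy   read y → write x, move L, go to E
E | _____yyy[y]xzy   read y → write y, move L, go to C
C | _____yy[y]yxzy   read y → write _, move L, go to E
E | _____y[y]_yxzy   read y → write y, move L, go to C
C | _____[y]y_yxzy   read y → write _, move L, go to E
E | ____[_]_y_yxzy   read _ → write z, move L, go to B
B | ___[_]z_y_yxzy   read _ → write z, move R, go to D
D | ___z[z]_y_yxzy   read z → write z, move R, go to B
B | ___zz[_]y_yxzy   read _ → write z, move R, go to D
D | ___zzz[y]_yxzy   read y → write x, move L, go to B
B | ___zz[z]x_yxzy   read z → write _, move L, go to C
C | ___z[z]_x_yxzy   read z → write y, move L, go to C
C | ___[z]y_x_yxzy   read z → write y, move L, go to C
C | __[_]yy_x_yxzy   read _ → write x, move R, go to C
C | __x[y]y_x_yxzy   read y → write _, move L, go to E
E | __[x]_y_x_yxzy   read x → write _, move L, go to A
A | _[_]__y_x_yxzy   read _ → write z, move R, go to E
E | _z[_]_y_x_yxzy   read _ → write z, move L, go to B
B | _[z]z_y_x_yxzy   read z → write _, move L, go to C
C | [_]_z_y_x_yxzy   read _ → write x, move R, go to C
C | x[_]z_y_x_yxzy   read _ → write x, move R, go to C
C | xx[z]_y_x_yxzy   read z → write y, move L, go to C
C | x[x]y_y_x_yxzy
Cell -3 holds y when M halts.

y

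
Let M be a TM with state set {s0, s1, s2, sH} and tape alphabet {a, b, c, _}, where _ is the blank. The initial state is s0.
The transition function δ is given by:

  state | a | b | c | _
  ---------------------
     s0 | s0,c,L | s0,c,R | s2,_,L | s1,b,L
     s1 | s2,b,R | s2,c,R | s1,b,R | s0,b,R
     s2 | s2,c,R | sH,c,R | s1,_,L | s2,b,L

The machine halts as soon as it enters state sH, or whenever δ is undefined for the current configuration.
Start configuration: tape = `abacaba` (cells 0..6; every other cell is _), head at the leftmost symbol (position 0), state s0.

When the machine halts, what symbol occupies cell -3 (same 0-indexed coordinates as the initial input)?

c

s0 | ___[a]bacaba   read a → write c, move L, go to s0
s0 | __[_]cbacaba   read _ → write b, move L, go to s1
s1 | _[_]bcbacaba   read _ → write b, move R, go to s0
s0 | _b[b]cbacaba   read b → write c, move R, go to s0
s0 | _bc[c]bacaba   read c → write _, move L, go to s2
s2 | _b[c]_bacaba   read c → write _, move L, go to s1
s1 | _[b]__bacaba   read b → write c, move R, go to s2
s2 | _c[_]_bacaba   read _ → write b, move L, go to s2
s2 | _[c]b_bacaba   read c → write _, move L, go to s1
s1 | [_]_b_bacaba   read _ → write b, move R, go to s0
s0 | b[_]b_bacaba   read _ → write b, move L, go to s1
s1 | [b]bb_bacaba   read b → write c, move R, go to s2
s2 | c[b]b_bacaba   read b → write c, move R, go to sH
sH | cc[b]_bacaba
Cell -3 holds c when M halts.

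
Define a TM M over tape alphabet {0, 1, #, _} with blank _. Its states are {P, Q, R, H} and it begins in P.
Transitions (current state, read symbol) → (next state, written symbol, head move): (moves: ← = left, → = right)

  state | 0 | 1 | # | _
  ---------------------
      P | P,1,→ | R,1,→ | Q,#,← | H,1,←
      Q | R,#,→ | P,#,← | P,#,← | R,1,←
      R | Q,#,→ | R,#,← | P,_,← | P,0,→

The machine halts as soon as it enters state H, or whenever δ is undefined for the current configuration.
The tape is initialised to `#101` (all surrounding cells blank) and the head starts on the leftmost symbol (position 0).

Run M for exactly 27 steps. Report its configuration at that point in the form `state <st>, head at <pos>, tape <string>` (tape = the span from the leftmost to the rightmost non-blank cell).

state P, head at -3, tape ###_##

state=P head=0 tape=___[#]101   (P,#)→(Q,#,←)
state=Q head=-1 tape=__[_]#101   (Q,_)→(R,1,←)
state=R head=-2 tape=_[_]1#101   (R,_)→(P,0,→)
state=P head=-1 tape=_0[1]#101   (P,1)→(R,1,→)
state=R head=0 tape=_01[#]101   (R,#)→(P,_,←)
state=P head=-1 tape=_0[1]_101   (P,1)→(R,1,→)
state=R head=0 tape=_01[_]101   (R,_)→(P,0,→)
state=P head=1 tape=_010[1]01   (P,1)→(R,1,→)
state=R head=2 tape=_0101[0]1   (R,0)→(Q,#,→)
state=Q head=3 tape=_0101#[1]   (Q,1)→(P,#,←)
state=P head=2 tape=_0101[#]#   (P,#)→(Q,#,←)
state=Q head=1 tape=_010[1]##   (Q,1)→(P,#,←)
state=P head=0 tape=_01[0]###   (P,0)→(P,1,→)
state=P head=1 tape=_011[#]##   (P,#)→(Q,#,←)
state=Q head=0 tape=_01[1]###   (Q,1)→(P,#,←)
state=P head=-1 tape=_0[1]####   (P,1)→(R,1,→)
state=R head=0 tape=_01[#]###   (R,#)→(P,_,←)
state=P head=-1 tape=_0[1]_###   (P,1)→(R,1,→)
state=R head=0 tape=_01[_]###   (R,_)→(P,0,→)
state=P head=1 tape=_010[#]##   (P,#)→(Q,#,←)
state=Q head=0 tape=_01[0]###   (Q,0)→(R,#,→)
state=R head=1 tape=_01#[#]##   (R,#)→(P,_,←)
state=P head=0 tape=_01[#]_##   (P,#)→(Q,#,←)
state=Q head=-1 tape=_0[1]#_##   (Q,1)→(P,#,←)
state=P head=-2 tape=_[0]##_##   (P,0)→(P,1,→)
state=P head=-1 tape=_1[#]#_##   (P,#)→(Q,#,←)
state=Q head=-2 tape=_[1]##_##   (Q,1)→(P,#,←)
state=P head=-3 tape=[_]###_##
After 27 steps: state P, head at -3, tape ###_##.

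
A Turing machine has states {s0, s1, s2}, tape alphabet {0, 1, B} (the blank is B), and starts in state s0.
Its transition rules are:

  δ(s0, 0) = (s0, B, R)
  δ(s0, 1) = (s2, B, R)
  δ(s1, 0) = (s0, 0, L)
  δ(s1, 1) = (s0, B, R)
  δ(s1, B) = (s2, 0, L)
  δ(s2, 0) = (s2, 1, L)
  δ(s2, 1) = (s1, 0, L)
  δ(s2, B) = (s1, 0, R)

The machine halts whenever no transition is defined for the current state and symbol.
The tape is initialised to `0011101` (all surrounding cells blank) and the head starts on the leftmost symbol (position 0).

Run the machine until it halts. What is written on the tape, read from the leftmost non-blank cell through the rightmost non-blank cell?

0B0

s0 | [0]011101BBB   read 0 → write B, move R, go to s0
s0 | B[0]11101BBB   read 0 → write B, move R, go to s0
s0 | BB[1]1101BBB   read 1 → write B, move R, go to s2
s2 | BBB[1]101BBB   read 1 → write 0, move L, go to s1
s1 | BB[B]0101BBB   read B → write 0, move L, go to s2
s2 | B[B]00101BBB   read B → write 0, move R, go to s1
s1 | B0[0]0101BBB   read 0 → write 0, move L, go to s0
s0 | B[0]00101BBB   read 0 → write B, move R, go to s0
s0 | BB[0]0101BBB   read 0 → write B, move R, go to s0
s0 | BBB[0]101BBB   read 0 → write B, move R, go to s0
s0 | BBBB[1]01BBB   read 1 → write B, move R, go to s2
s2 | BBBBB[0]1BBB   read 0 → write 1, move L, go to s2
s2 | BBBB[B]11BBB   read B → write 0, move R, go to s1
s1 | BBBB0[1]1BBB   read 1 → write B, move R, go to s0
s0 | BBBB0B[1]BBB   read 1 → write B, move R, go to s2
s2 | BBBB0BB[B]BB   read B → write 0, move R, go to s1
s1 | BBBB0BB0[B]B   read B → write 0, move L, go to s2
s2 | BBBB0BB[0]0B   read 0 → write 1, move L, go to s2
s2 | BBBB0B[B]10B   read B → write 0, move R, go to s1
s1 | BBBB0B0[1]0B   read 1 → write B, move R, go to s0
s0 | BBBB0B0B[0]B   read 0 → write B, move R, go to s0
s0 | BBBB0B0BB[B]
The non-blank tape span at halt is 0B0.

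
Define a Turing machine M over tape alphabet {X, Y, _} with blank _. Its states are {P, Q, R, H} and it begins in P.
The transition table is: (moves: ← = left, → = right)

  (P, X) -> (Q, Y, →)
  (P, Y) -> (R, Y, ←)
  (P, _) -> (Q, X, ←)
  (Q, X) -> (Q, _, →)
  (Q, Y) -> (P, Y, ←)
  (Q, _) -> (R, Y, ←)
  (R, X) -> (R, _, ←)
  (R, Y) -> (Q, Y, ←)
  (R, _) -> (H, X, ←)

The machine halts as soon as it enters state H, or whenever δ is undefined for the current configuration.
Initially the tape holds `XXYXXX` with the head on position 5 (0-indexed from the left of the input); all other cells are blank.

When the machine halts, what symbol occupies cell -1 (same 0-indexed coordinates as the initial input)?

state=P head=5 tape=__XXYXX[X]_   (P,X)→(Q,Y,→)
state=Q head=6 tape=__XXYXXY[_]   (Q,_)→(R,Y,←)
state=R head=5 tape=__XXYXX[Y]Y   (R,Y)→(Q,Y,←)
state=Q head=4 tape=__XXYX[X]YY   (Q,X)→(Q,_,→)
state=Q head=5 tape=__XXYX_[Y]Y   (Q,Y)→(P,Y,←)
state=P head=4 tape=__XXYX[_]YY   (P,_)→(Q,X,←)
state=Q head=3 tape=__XXY[X]XYY   (Q,X)→(Q,_,→)
state=Q head=4 tape=__XXY_[X]YY   (Q,X)→(Q,_,→)
state=Q head=5 tape=__XXY__[Y]Y   (Q,Y)→(P,Y,←)
state=P head=4 tape=__XXY_[_]YY   (P,_)→(Q,X,←)
state=Q head=3 tape=__XXY[_]XYY   (Q,_)→(R,Y,←)
state=R head=2 tape=__XX[Y]YXYY   (R,Y)→(Q,Y,←)
state=Q head=1 tape=__X[X]YYXYY   (Q,X)→(Q,_,→)
state=Q head=2 tape=__X_[Y]YXYY   (Q,Y)→(P,Y,←)
state=P head=1 tape=__X[_]YYXYY   (P,_)→(Q,X,←)
state=Q head=0 tape=__[X]XYYXYY   (Q,X)→(Q,_,→)
state=Q head=1 tape=___[X]YYXYY   (Q,X)→(Q,_,→)
state=Q head=2 tape=____[Y]YXYY   (Q,Y)→(P,Y,←)
state=P head=1 tape=___[_]YYXYY   (P,_)→(Q,X,←)
state=Q head=0 tape=__[_]XYYXYY   (Q,_)→(R,Y,←)
state=R head=-1 tape=_[_]YXYYXYY   (R,_)→(H,X,←)
state=H head=-2 tape=[_]XYXYYXYY
Cell -1 holds X when M halts.

X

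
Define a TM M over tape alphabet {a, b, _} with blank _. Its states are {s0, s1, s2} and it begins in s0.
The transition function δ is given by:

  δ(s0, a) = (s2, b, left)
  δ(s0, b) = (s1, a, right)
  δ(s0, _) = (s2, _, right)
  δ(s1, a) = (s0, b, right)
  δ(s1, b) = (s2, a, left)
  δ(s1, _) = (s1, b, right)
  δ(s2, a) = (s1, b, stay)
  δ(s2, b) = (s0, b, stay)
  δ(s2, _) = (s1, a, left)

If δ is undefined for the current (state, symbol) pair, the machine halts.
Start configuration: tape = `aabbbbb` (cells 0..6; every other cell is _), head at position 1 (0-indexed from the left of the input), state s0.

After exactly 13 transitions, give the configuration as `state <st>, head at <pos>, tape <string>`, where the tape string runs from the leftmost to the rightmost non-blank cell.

state s0, head at -2, tape baabbbbbb

s0 | __a[a]bbbbb   read a → write b, move left, go to s2
s2 | __[a]bbbbbb   read a → write b, move stay, go to s1
s1 | __[b]bbbbbb   read b → write a, move left, go to s2
s2 | _[_]abbbbbb   read _ → write a, move left, go to s1
s1 | [_]aabbbbbb   read _ → write b, move right, go to s1
s1 | b[a]abbbbbb   read a → write b, move right, go to s0
s0 | bb[a]bbbbbb   read a → write b, move left, go to s2
s2 | b[b]bbbbbbb   read b → write b, move stay, go to s0
s0 | b[b]bbbbbbb   read b → write a, move right, go to s1
s1 | ba[b]bbbbbb   read b → write a, move left, go to s2
s2 | b[a]abbbbbb   read a → write b, move stay, go to s1
s1 | b[b]abbbbbb   read b → write a, move left, go to s2
s2 | [b]aabbbbbb   read b → write b, move stay, go to s0
s0 | [b]aabbbbbb
After 13 steps: state s0, head at -2, tape baabbbbbb.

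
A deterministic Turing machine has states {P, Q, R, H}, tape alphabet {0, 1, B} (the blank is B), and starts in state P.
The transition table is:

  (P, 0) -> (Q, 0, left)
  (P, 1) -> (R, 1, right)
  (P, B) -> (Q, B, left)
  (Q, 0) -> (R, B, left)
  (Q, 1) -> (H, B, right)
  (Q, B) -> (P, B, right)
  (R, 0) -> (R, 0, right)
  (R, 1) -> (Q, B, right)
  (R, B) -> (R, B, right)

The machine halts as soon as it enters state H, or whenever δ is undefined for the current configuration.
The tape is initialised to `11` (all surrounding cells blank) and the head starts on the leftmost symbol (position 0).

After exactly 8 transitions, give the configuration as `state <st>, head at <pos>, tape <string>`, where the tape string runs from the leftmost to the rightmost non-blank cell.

state Q, head at 2, tape 1

P | [1]1BB   read 1 → write 1, move right, go to R
R | 1[1]BB   read 1 → write B, move right, go to Q
Q | 1B[B]B   read B → write B, move right, go to P
P | 1BB[B]   read B → write B, move left, go to Q
Q | 1B[B]B   read B → write B, move right, go to P
P | 1BB[B]   read B → write B, move left, go to Q
Q | 1B[B]B   read B → write B, move right, go to P
P | 1BB[B]   read B → write B, move left, go to Q
Q | 1B[B]B
After 8 steps: state Q, head at 2, tape 1.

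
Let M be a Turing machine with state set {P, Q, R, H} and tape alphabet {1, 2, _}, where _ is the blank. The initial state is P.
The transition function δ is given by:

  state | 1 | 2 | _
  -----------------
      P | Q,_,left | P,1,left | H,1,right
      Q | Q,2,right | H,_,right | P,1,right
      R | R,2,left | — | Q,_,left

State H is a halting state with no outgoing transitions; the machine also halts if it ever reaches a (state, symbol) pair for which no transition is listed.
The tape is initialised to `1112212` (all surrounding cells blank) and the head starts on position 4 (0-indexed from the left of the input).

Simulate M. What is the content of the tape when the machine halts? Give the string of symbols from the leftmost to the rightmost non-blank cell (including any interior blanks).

P | 1112[2]12   read 2 → write 1, move left, go to P
P | 111[2]112   read 2 → write 1, move left, go to P
P | 11[1]1112   read 1 → write _, move left, go to Q
Q | 1[1]_1112   read 1 → write 2, move right, go to Q
Q | 12[_]1112   read _ → write 1, move right, go to P
P | 121[1]112   read 1 → write _, move left, go to Q
Q | 12[1]_112   read 1 → write 2, move right, go to Q
Q | 122[_]112   read _ → write 1, move right, go to P
P | 1221[1]12   read 1 → write _, move left, go to Q
Q | 122[1]_12   read 1 → write 2, move right, go to Q
Q | 1222[_]12   read _ → write 1, move right, go to P
P | 12221[1]2   read 1 → write _, move left, go to Q
Q | 1222[1]_2   read 1 → write 2, move right, go to Q
Q | 12222[_]2   read _ → write 1, move right, go to P
P | 122221[2]   read 2 → write 1, move left, go to P
P | 12222[1]1   read 1 → write _, move left, go to Q
Q | 1222[2]_1   read 2 → write _, move right, go to H
H | 1222_[_]1
The non-blank tape span at halt is 1222__1.

1222__1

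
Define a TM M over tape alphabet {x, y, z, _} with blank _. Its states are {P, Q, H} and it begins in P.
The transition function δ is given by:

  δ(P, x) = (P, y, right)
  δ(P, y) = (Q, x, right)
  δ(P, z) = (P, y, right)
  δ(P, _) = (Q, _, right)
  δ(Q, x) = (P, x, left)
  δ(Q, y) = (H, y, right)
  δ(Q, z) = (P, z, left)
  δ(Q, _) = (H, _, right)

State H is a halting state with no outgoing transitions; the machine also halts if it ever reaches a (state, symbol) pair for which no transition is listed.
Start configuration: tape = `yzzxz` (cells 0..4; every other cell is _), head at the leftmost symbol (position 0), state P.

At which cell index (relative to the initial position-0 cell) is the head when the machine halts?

P | [y]zzxz___   read y → write x, move right, go to Q
Q | x[z]zxz___   read z → write z, move left, go to P
P | [x]zzxz___   read x → write y, move right, go to P
P | y[z]zxz___   read z → write y, move right, go to P
P | yy[z]xz___   read z → write y, move right, go to P
P | yyy[x]z___   read x → write y, move right, go to P
P | yyyy[z]___   read z → write y, move right, go to P
P | yyyyy[_]__   read _ → write _, move right, go to Q
Q | yyyyy_[_]_   read _ → write _, move right, go to H
H | yyyyy__[_]
At halt the head is at cell 7.

7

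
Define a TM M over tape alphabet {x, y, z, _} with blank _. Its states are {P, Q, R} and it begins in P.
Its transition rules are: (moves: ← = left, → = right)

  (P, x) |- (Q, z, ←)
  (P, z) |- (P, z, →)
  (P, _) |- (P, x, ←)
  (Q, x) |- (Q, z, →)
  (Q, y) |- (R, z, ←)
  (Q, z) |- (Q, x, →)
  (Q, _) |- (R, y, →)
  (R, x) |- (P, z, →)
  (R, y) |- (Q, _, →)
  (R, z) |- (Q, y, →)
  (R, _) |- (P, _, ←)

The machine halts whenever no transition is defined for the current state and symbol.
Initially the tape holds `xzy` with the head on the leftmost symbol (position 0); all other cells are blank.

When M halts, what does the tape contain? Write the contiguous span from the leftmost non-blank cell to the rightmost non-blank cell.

yyzxxy

P | _[x]zy___   read x → write z, move ←, go to Q
Q | [_]zzy___   read _ → write y, move →, go to R
R | y[z]zy___   read z → write y, move →, go to Q
Q | yy[z]y___   read z → write x, move →, go to Q
Q | yyx[y]___   read y → write z, move ←, go to R
R | yy[x]z___   read x → write z, move →, go to P
P | yyz[z]___   read z → write z, move →, go to P
P | yyzz[_]__   read _ → write x, move ←, go to P
P | yyz[z]x__   read z → write z, move →, go to P
P | yyzz[x]__   read x → write z, move ←, go to Q
Q | yyz[z]z__   read z → write x, move →, go to Q
Q | yyzx[z]__   read z → write x, move →, go to Q
Q | yyzxx[_]_   read _ → write y, move →, go to R
R | yyzxxy[_]   read _ → write _, move ←, go to P
P | yyzxx[y]_
The non-blank tape span at halt is yyzxxy.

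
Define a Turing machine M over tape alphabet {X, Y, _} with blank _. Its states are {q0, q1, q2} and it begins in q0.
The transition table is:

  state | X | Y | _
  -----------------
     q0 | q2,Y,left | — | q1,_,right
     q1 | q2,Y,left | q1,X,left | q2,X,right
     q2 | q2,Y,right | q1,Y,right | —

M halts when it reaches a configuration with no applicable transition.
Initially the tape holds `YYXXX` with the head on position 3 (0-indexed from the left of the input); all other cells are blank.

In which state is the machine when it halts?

q0 | _YYX[X]X_   read X → write Y, move left, go to q2
q2 | _YY[X]YX_   read X → write Y, move right, go to q2
q2 | _YYY[Y]X_   read Y → write Y, move right, go to q1
q1 | _YYYY[X]_   read X → write Y, move left, go to q2
q2 | _YYY[Y]Y_   read Y → write Y, move right, go to q1
q1 | _YYYY[Y]_   read Y → write X, move left, go to q1
q1 | _YYY[Y]X_   read Y → write X, move left, go to q1
q1 | _YY[Y]XX_   read Y → write X, move left, go to q1
q1 | _Y[Y]XXX_   read Y → write X, move left, go to q1
q1 | _[Y]XXXX_   read Y → write X, move left, go to q1
q1 | [_]XXXXX_   read _ → write X, move right, go to q2
q2 | X[X]XXXX_   read X → write Y, move right, go to q2
q2 | XY[X]XXX_   read X → write Y, move right, go to q2
q2 | XYY[X]XX_   read X → write Y, move right, go to q2
q2 | XYYY[X]X_   read X → write Y, move right, go to q2
q2 | XYYYY[X]_   read X → write Y, move right, go to q2
q2 | XYYYYY[_]
No transition is defined for (q2, _); M halts in state q2.

q2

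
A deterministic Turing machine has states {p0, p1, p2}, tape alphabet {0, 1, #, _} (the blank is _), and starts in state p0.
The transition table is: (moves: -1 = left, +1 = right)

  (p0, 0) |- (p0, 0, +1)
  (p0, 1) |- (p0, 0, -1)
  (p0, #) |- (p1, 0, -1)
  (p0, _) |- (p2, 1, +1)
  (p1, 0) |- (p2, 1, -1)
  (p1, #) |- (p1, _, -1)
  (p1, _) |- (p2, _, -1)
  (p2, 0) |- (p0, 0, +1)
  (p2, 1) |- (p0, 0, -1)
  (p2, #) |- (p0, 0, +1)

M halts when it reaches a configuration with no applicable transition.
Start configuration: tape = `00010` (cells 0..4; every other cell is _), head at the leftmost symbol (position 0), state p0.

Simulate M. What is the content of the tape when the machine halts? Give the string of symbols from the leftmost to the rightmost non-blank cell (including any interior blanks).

000001

state=p0 head=0 tape=[0]0010__   (p0,0)→(p0,0,+1)
state=p0 head=1 tape=0[0]010__   (p0,0)→(p0,0,+1)
state=p0 head=2 tape=00[0]10__   (p0,0)→(p0,0,+1)
state=p0 head=3 tape=000[1]0__   (p0,1)→(p0,0,-1)
state=p0 head=2 tape=00[0]00__   (p0,0)→(p0,0,+1)
state=p0 head=3 tape=000[0]0__   (p0,0)→(p0,0,+1)
state=p0 head=4 tape=0000[0]__   (p0,0)→(p0,0,+1)
state=p0 head=5 tape=00000[_]_   (p0,_)→(p2,1,+1)
state=p2 head=6 tape=000001[_]
The non-blank tape span at halt is 000001.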